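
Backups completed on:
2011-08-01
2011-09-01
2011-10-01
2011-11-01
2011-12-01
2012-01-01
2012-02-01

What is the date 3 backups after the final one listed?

The day-of-month is always 1 (31, 30, 31, 30, 31, 31 days between events).
So this recurs on the 1st of each month.
March 2012: 2012-03-01.
Next: April 2012 → 2012-04-01.
May 2012: 2012-05-01.

2012-05-01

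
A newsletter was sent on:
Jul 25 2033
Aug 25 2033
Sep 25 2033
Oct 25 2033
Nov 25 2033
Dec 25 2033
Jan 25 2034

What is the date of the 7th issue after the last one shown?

Aug 25 2034

Gaps: 31, 31, 30, 31, 30, 31 days — not constant. Every event is on the 25th of the month.
Pattern: the 25th of each month.
February 2034: Feb 25 2034.
Next: March 2034 → Mar 25 2034.
Next: April 2034 → Apr 25 2034.
May 2034: May 25 2034.
June 2034: Jun 25 2034.
Next: July 2034 → Jul 25 2034.
Next: August 2034 → Aug 25 2034.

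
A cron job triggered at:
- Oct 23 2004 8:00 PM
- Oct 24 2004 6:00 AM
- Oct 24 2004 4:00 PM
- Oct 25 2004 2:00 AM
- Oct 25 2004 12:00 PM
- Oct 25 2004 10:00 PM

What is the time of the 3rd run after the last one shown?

Spacing: 10, 10, 10, 10, 10 h — constant 10 h.
Oct 25 2004 10:00 PM + 10 h = Oct 26 2004 8:00 AM.
Oct 26 2004 8:00 AM + 10 h = Oct 26 2004 6:00 PM.
Oct 26 2004 6:00 PM + 10 h = Oct 27 2004 4:00 AM.

Oct 27 2004 4:00 AM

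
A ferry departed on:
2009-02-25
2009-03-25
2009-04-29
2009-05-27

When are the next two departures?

All Wednesdays; the gaps (28, 35, 28) vary with month length.
This is the last Wednesday of each month.
Last Wednesday of June 2009: 2009-06-24.
July 2009 ends with Wednesday 2009-07-29.

2009-06-24, 2009-07-29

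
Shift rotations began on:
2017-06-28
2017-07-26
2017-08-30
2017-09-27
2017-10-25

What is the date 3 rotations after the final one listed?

2018-01-31

Every date is a Wednesday; gaps 28, 35, 28, 28 days.
Each is the last Wednesday of its month (at least one falls on the 29th or later, ruling out '4th Wednesday').
November 2017 ends with Wednesday 2017-11-29.
December 2017 ends with Wednesday 2017-12-27.
January 2018 ends with Wednesday 2018-01-31.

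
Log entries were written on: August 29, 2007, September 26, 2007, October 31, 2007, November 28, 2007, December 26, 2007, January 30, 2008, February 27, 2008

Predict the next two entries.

March 26, 2008; April 30, 2008

These are Wednesdays with 28, 35, 28, 28, 35, 28-day gaps.
Each is the final Wednesday of its month — August 29, 2007 is past the 28th, so '4th Wednesday' doesn't fit.
Last Wednesday of March 2008: March 26, 2008.
April 2008 ends with Wednesday April 30, 2008.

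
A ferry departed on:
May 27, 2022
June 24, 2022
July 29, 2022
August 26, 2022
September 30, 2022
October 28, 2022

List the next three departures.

These are Fridays with 28, 35, 28, 35, 28-day gaps.
Each is the final Friday of its month — July 29, 2022 is past the 28th, so '4th Friday' doesn't fit.
Last Friday of November 2022: November 25, 2022.
Last Friday of December 2022: December 30, 2022.
Last Friday of January 2023: January 27, 2023.

November 25, 2022; December 30, 2022; January 27, 2023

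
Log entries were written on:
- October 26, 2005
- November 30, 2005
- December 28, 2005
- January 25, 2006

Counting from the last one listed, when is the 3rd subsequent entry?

April 26, 2006

These are Wednesdays with 35, 28, 28-day gaps.
Each is the final Wednesday of its month — November 30, 2005 is past the 28th, so '4th Wednesday' doesn't fit.
Last Wednesday of February 2006: February 22, 2006.
Last Wednesday of March 2006: March 29, 2006.
April 2006 ends with Wednesday April 26, 2006.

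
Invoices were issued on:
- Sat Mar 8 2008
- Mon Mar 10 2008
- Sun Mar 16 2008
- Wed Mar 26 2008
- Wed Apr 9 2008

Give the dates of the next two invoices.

Intervals are 2, 6, 10, 14 days — an arithmetic progression with common difference 4.
Next gap: 18 days. Wed Apr 9 2008 + 18 days = Sun Apr 27 2008.
Next gap: 22 days. Sun Apr 27 2008 + 22 days = Mon May 19 2008.

Sun Apr 27 2008, Mon May 19 2008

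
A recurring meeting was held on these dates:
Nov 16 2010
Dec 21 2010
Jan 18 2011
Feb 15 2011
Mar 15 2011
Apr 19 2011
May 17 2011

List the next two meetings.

Jun 21 2011, Jul 19 2011

All dates are Tuesdays, 35, 28, 28, 28, 35, 28 days apart.
Specifically, the 3rd Tuesday of each month.
3rd Tuesday of June 2011: Jun 21 2011.
3rd Tuesday of July 2011: Jul 19 2011.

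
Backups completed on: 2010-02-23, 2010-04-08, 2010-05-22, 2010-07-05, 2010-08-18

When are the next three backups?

2010-10-01, 2010-11-14, 2010-12-28

Every event comes 44 days after the last (44, 44, 44, 44).
2010-08-18 + 44 days = 2010-10-01.
2010-10-01 + 44 days = 2010-11-14.
2010-11-14 + 44 days = 2010-12-28.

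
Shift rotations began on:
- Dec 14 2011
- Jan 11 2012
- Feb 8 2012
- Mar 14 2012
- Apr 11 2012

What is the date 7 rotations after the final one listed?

Gaps: 28, 28, 35, 28 days — a mix of 28 and 35. Every date is a Wednesday.
Each is the 2nd Wednesday of its month.
May 2012 — 2nd Wednesday is May 9 2012.
2nd Wednesday of June 2012: Jun 13 2012.
2nd Wednesday of July 2012: Jul 11 2012.
August 2012 — 2nd Wednesday is Aug 8 2012.
September 2012 — 2nd Wednesday is Sep 12 2012.
2nd Wednesday of October 2012: Oct 10 2012.
2nd Wednesday of November 2012: Nov 14 2012.

Nov 14 2012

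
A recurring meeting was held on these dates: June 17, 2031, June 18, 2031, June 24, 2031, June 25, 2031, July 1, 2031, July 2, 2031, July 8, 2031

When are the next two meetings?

The gap pattern 1, 6, 1, 6, 1, 6 repeats every 2 events.
These are the Tuesdays and Wednesdays of each week.
The following Wednesday is July 9, 2031.
Next Tuesday: July 15, 2031.

July 9, 2031; July 15, 2031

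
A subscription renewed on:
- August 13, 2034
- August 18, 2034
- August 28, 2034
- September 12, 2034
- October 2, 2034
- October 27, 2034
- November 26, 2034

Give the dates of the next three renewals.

December 31, 2034; February 9, 2035; March 26, 2035

Gaps: 5, 10, 15, 20, 25, 30 days — each gap is 5 larger than the previous one.
Next gap: 35 days. November 26, 2034 + 35 days = December 31, 2034.
Next gap: 40 days. December 31, 2034 + 40 days = February 9, 2035.
Next gap: 45 days. February 9, 2035 + 45 days = March 26, 2035.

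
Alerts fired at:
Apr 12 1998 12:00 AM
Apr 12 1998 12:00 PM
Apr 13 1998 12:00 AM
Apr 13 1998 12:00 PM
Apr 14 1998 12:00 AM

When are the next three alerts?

Apr 14 1998 12:00 PM, Apr 15 1998 12:00 AM, Apr 15 1998 12:00 PM

Spacing: 12, 12, 12, 12 h — constant 12 h.
Apr 14 1998 12:00 AM + 12 h = Apr 14 1998 12:00 PM.
Apr 14 1998 12:00 PM + 12 h = Apr 15 1998 12:00 AM.
Apr 15 1998 12:00 AM + 12 h = Apr 15 1998 12:00 PM.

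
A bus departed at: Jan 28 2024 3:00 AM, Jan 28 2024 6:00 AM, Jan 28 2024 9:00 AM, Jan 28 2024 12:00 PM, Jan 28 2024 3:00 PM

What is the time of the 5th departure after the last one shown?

Spacing: 3, 3, 3, 3 h — constant 3 h.
Jan 28 2024 3:00 PM + 3 h = Jan 28 2024 6:00 PM.
Jan 28 2024 6:00 PM + 3 h = Jan 28 2024 9:00 PM.
Jan 28 2024 9:00 PM + 3 h = Jan 29 2024 12:00 AM.
Jan 29 2024 12:00 AM + 3 h = Jan 29 2024 3:00 AM.
Jan 29 2024 3:00 AM + 3 h = Jan 29 2024 6:00 AM.

Jan 29 2024 6:00 AM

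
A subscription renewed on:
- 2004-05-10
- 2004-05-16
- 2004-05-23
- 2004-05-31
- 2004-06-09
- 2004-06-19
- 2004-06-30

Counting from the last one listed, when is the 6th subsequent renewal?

Gaps: 6, 7, 8, 9, 10, 11 days — each gap is 1 larger than the previous one.
Next gap: 12 days. 2004-06-30 + 12 days = 2004-07-12.
Next gap: 13 days. 2004-07-12 + 13 days = 2004-07-25.
Next gap: 14 days. 2004-07-25 + 14 days = 2004-08-08.
Next gap: 15 days. 2004-08-08 + 15 days = 2004-08-23.
Next gap: 16 days. 2004-08-23 + 16 days = 2004-09-08.
Next gap: 17 days. 2004-09-08 + 17 days = 2004-09-25.

2004-09-25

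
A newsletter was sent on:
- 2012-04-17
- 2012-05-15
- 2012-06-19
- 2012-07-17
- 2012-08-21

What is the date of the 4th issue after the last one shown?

Gaps: 28, 35, 28, 35 days — a mix of 28 and 35. Every date is a Tuesday.
Each is the 3rd Tuesday of its month.
September 2012 — 3rd Tuesday is 2012-09-18.
October 2012 — 3rd Tuesday is 2012-10-16.
November 2012 — 3rd Tuesday is 2012-11-20.
3rd Tuesday of December 2012: 2012-12-18.

2012-12-18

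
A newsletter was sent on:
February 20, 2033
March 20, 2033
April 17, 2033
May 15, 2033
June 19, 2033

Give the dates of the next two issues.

All dates are Sundays, 28, 28, 28, 35 days apart.
Specifically, the 3rd Sunday of each month.
3rd Sunday of July 2033: July 17, 2033.
August 2033 — 3rd Sunday is August 21, 2033.

July 17, 2033; August 21, 2033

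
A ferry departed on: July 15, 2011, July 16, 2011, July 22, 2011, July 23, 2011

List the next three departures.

July 29, 2011; July 30, 2011; August 5, 2011

Gaps: 1, 6, 1 days — not constant, but cyclic with period 2.
The events fall on every Friday and Saturday.
Next Friday: July 29, 2011.
The following Saturday is July 30, 2011.
The following Friday is August 5, 2011.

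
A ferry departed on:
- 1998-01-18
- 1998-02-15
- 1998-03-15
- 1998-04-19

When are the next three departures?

1998-05-17, 1998-06-21, 1998-07-19

All dates are Sundays, 28, 28, 35 days apart.
Specifically, the 3rd Sunday of each month.
May 1998 — 3rd Sunday is 1998-05-17.
June 1998 — 3rd Sunday is 1998-06-21.
3rd Sunday of July 1998: 1998-07-19.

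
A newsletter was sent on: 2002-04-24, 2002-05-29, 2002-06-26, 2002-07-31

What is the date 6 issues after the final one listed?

All Wednesdays; the gaps (35, 28, 35) vary with month length.
This is the last Wednesday of each month.
August 2002 ends with Wednesday 2002-08-28.
Last Wednesday of September 2002: 2002-09-25.
October 2002 ends with Wednesday 2002-10-30.
Last Wednesday of November 2002: 2002-11-27.
Last Wednesday of December 2002: 2002-12-25.
Last Wednesday of January 2003: 2003-01-29.

2003-01-29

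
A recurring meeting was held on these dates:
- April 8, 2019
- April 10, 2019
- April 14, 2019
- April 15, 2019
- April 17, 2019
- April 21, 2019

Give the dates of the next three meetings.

Every event lands on a Monday or Wednesday or Sunday (gaps cycle 2, 4, 1, 2, 4).
So the schedule is: every Monday, Wednesday and Sunday.
Next Monday: April 22, 2019.
The following Wednesday is April 24, 2019.
The following Sunday is April 28, 2019.

April 22, 2019; April 24, 2019; April 28, 2019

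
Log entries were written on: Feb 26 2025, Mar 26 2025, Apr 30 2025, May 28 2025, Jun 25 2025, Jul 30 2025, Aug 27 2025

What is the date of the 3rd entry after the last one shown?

Nov 26 2025

Every date is a Wednesday; gaps 28, 35, 28, 28, 35, 28 days.
Each is the last Wednesday of its month (at least one falls on the 29th or later, ruling out '4th Wednesday').
September 2025 ends with Wednesday Sep 24 2025.
October 2025 ends with Wednesday Oct 29 2025.
Last Wednesday of November 2025: Nov 26 2025.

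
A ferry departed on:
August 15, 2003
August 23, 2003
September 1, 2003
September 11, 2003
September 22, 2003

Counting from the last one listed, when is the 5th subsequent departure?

December 1, 2003

Gaps: 8, 9, 10, 11 days — each gap is 1 larger than the previous one.
Next gap: 12 days. September 22, 2003 + 12 days = October 4, 2003.
Next gap: 13 days. October 4, 2003 + 13 days = October 17, 2003.
Next gap: 14 days. October 17, 2003 + 14 days = October 31, 2003.
Next gap: 15 days. October 31, 2003 + 15 days = November 15, 2003.
Next gap: 16 days. November 15, 2003 + 16 days = December 1, 2003.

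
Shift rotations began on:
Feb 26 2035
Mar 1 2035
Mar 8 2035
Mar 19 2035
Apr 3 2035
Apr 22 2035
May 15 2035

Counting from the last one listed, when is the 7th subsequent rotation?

Gaps: 3, 7, 11, 15, 19, 23 days — each gap is 4 larger than the previous one.
Next gap: 27 days. May 15 2035 + 27 days = Jun 11 2035.
Next gap: 31 days. Jun 11 2035 + 31 days = Jul 12 2035.
Next gap: 35 days. Jul 12 2035 + 35 days = Aug 16 2035.
Next gap: 39 days. Aug 16 2035 + 39 days = Sep 24 2035.
Next gap: 43 days. Sep 24 2035 + 43 days = Nov 6 2035.
Next gap: 47 days. Nov 6 2035 + 47 days = Dec 23 2035.
Next gap: 51 days. Dec 23 2035 + 51 days = Feb 12 2036.

Feb 12 2036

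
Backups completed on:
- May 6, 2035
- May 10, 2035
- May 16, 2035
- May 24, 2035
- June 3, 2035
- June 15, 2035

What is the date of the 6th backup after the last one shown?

October 7, 2035

The spacing grows by 2 each time: 4, 6, 8, 10, 12 days.
Next gap: 14 days. June 15, 2035 + 14 days = June 29, 2035.
Next gap: 16 days. June 29, 2035 + 16 days = July 15, 2035.
Next gap: 18 days. July 15, 2035 + 18 days = August 2, 2035.
Next gap: 20 days. August 2, 2035 + 20 days = August 22, 2035.
Next gap: 22 days. August 22, 2035 + 22 days = September 13, 2035.
Next gap: 24 days. September 13, 2035 + 24 days = October 7, 2035.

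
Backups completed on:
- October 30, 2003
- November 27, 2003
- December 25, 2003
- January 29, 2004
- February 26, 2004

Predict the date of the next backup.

Every date is a Thursday; gaps 28, 28, 35, 28 days.
Each is the last Thursday of its month (at least one falls on the 29th or later, ruling out '4th Thursday').
Last Thursday of March 2004: March 25, 2004.

March 25, 2004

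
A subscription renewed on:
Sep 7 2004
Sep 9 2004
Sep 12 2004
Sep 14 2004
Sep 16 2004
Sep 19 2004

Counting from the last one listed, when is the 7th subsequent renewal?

Oct 5 2004

The gap pattern 2, 3, 2, 2, 3 repeats every 3 events.
These are the Tuesdays, Thursdays and Sundays of each week.
Next Tuesday: Sep 21 2004.
The following Thursday is Sep 23 2004.
Next Sunday: Sep 26 2004.
The following Tuesday is Sep 28 2004.
The following Thursday is Sep 30 2004.
Next Sunday: Oct 3 2004.
Next Tuesday: Oct 5 2004.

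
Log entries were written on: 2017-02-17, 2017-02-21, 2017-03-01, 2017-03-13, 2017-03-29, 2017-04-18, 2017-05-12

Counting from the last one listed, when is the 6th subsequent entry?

Gaps: 4, 8, 12, 16, 20, 24 days — each gap is 4 larger than the previous one.
Next gap: 28 days. 2017-05-12 + 28 days = 2017-06-09.
Next gap: 32 days. 2017-06-09 + 32 days = 2017-07-11.
Next gap: 36 days. 2017-07-11 + 36 days = 2017-08-16.
Next gap: 40 days. 2017-08-16 + 40 days = 2017-09-25.
Next gap: 44 days. 2017-09-25 + 44 days = 2017-11-08.
Next gap: 48 days. 2017-11-08 + 48 days = 2017-12-26.

2017-12-26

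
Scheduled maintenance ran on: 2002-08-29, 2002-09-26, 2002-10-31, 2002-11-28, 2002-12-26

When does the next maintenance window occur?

2003-01-30

Every date is a Thursday; gaps 28, 35, 28, 28 days.
Each is the last Thursday of its month (at least one falls on the 29th or later, ruling out '4th Thursday').
Last Thursday of January 2003: 2003-01-30.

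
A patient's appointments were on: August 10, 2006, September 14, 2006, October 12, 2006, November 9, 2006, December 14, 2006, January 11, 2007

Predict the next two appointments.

February 8, 2007; March 8, 2007

These are Thursdays at 28- or 35-day spacing (35, 28, 28, 35, 28).
The pattern: 2nd Thursday of the month.
February 2007 — 2nd Thursday is February 8, 2007.
2nd Thursday of March 2007: March 8, 2007.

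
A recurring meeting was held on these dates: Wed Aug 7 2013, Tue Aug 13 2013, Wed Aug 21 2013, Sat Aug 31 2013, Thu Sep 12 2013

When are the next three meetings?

Thu Sep 26 2013, Sat Oct 12 2013, Wed Oct 30 2013

The spacing grows by 2 each time: 6, 8, 10, 12 days.
Next gap: 14 days. Thu Sep 12 2013 + 14 days = Thu Sep 26 2013.
Next gap: 16 days. Thu Sep 26 2013 + 16 days = Sat Oct 12 2013.
Next gap: 18 days. Sat Oct 12 2013 + 18 days = Wed Oct 30 2013.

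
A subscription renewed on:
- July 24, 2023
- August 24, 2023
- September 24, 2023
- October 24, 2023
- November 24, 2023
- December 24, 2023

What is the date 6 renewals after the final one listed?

Each date is the 24th; the gaps (31, 31, 30, 31, 30) track the month lengths.
The rule is the 24th of each month.
Next: January 2024 → January 24, 2024.
February 2024: February 24, 2024.
Next: March 2024 → March 24, 2024.
April 2024: April 24, 2024.
Next: May 2024 → May 24, 2024.
June 2024: June 24, 2024.

June 24, 2024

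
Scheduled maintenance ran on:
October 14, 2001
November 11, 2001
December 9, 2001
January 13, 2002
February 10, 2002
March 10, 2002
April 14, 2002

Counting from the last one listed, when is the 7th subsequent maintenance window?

Gaps: 28, 28, 35, 28, 28, 35 days — a mix of 28 and 35. Every date is a Sunday.
Each is the 2nd Sunday of its month.
2nd Sunday of May 2002: May 12, 2002.
2nd Sunday of June 2002: June 9, 2002.
July 2002 — 2nd Sunday is July 14, 2002.
August 2002 — 2nd Sunday is August 11, 2002.
September 2002 — 2nd Sunday is September 8, 2002.
2nd Sunday of October 2002: October 13, 2002.
2nd Sunday of November 2002: November 10, 2002.

November 10, 2002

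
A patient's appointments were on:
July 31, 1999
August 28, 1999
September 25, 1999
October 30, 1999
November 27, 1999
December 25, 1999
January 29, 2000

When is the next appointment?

February 26, 2000

All Saturdays; the gaps (28, 28, 35, 28, 28, 35) vary with month length.
This is the last Saturday of each month.
February 2000 ends with Saturday February 26, 2000.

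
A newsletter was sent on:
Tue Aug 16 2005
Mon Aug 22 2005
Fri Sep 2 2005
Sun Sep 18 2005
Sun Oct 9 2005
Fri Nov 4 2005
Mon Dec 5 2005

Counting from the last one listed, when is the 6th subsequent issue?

Intervals are 6, 11, 16, 21, 26, 31 days — an arithmetic progression with common difference 5.
Next gap: 36 days. Mon Dec 5 2005 + 36 days = Tue Jan 10 2006.
Next gap: 41 days. Tue Jan 10 2006 + 41 days = Mon Feb 20 2006.
Next gap: 46 days. Mon Feb 20 2006 + 46 days = Fri Apr 7 2006.
Next gap: 51 days. Fri Apr 7 2006 + 51 days = Sun May 28 2006.
Next gap: 56 days. Sun May 28 2006 + 56 days = Sun Jul 23 2006.
Next gap: 61 days. Sun Jul 23 2006 + 61 days = Fri Sep 22 2006.

Fri Sep 22 2006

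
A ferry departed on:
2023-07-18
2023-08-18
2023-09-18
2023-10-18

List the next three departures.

2023-11-18, 2023-12-18, 2024-01-18

Each date is the 18th; the gaps (31, 31, 30) track the month lengths.
The rule is the 18th of each month.
November 2023: 2023-11-18.
Next: December 2023 → 2023-12-18.
Next: January 2024 → 2024-01-18.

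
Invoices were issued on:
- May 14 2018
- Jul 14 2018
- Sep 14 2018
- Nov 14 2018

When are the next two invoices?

Gaps: 61, 62, 61 days — not constant. Every event is on the 14th of the month.
Pattern: the 14th of every 2 months.
January 2019: Jan 14 2019.
Next: March 2019 → Mar 14 2019.

Jan 14 2019, Mar 14 2019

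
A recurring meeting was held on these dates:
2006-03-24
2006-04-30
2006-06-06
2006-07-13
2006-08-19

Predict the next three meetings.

The spacing is 37, 37, 37, 37 days — always 37 days.
2006-08-19 + 37 days = 2006-09-25.
2006-09-25 + 37 days = 2006-11-01.
2006-11-01 + 37 days = 2006-12-08.

2006-09-25, 2006-11-01, 2006-12-08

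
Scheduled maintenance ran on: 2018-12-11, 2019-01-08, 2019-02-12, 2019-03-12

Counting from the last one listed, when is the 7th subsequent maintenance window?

2019-10-08

Gaps: 28, 35, 28 days — a mix of 28 and 35. Every date is a Tuesday.
Each is the 2nd Tuesday of its month.
2nd Tuesday of April 2019: 2019-04-09.
2nd Tuesday of May 2019: 2019-05-14.
2nd Tuesday of June 2019: 2019-06-11.
July 2019 — 2nd Tuesday is 2019-07-09.
August 2019 — 2nd Tuesday is 2019-08-13.
September 2019 — 2nd Tuesday is 2019-09-10.
October 2019 — 2nd Tuesday is 2019-10-08.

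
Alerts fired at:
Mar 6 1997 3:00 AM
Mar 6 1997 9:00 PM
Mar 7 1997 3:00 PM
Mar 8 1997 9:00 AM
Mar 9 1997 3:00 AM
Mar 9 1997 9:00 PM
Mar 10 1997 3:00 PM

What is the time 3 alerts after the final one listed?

Spacing: 18, 18, 18, 18, 18, 18 h — constant 18 h.
Mar 10 1997 3:00 PM + 18 h = Mar 11 1997 9:00 AM.
Mar 11 1997 9:00 AM + 18 h = Mar 12 1997 3:00 AM.
Mar 12 1997 3:00 AM + 18 h = Mar 12 1997 9:00 PM.

Mar 12 1997 9:00 PM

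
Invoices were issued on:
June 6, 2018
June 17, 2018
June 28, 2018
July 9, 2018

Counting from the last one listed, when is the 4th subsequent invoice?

Gaps between consecutive events: 11, 11, 11 days — a constant 11-day interval.
July 9, 2018 + 11 days = July 20, 2018.
July 20, 2018 + 11 days = July 31, 2018.
July 31, 2018 + 11 days = August 11, 2018.
August 11, 2018 + 11 days = August 22, 2018.

August 22, 2018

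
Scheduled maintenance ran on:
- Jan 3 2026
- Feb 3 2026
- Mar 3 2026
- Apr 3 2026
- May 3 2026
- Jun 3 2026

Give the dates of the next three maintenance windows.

Jul 3 2026, Aug 3 2026, Sep 3 2026

Each date is the 3rd; the gaps (31, 28, 31, 30, 31) track the month lengths.
The rule is the 3rd of each month.
Next: July 2026 → Jul 3 2026.
Next: August 2026 → Aug 3 2026.
September 2026: Sep 3 2026.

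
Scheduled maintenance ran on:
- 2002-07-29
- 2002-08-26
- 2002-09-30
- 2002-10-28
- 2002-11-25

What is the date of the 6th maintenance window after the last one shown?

2003-05-26

These are Mondays with 28, 35, 28, 28-day gaps.
Each is the final Monday of its month — 2002-07-29 is past the 28th, so '4th Monday' doesn't fit.
Last Monday of December 2002: 2002-12-30.
January 2003 ends with Monday 2003-01-27.
Last Monday of February 2003: 2003-02-24.
March 2003 ends with Monday 2003-03-31.
April 2003 ends with Monday 2003-04-28.
May 2003 ends with Monday 2003-05-26.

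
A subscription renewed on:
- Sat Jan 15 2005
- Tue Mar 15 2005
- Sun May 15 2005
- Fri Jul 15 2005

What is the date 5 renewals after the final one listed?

Mon May 15 2006

Each date is the 15th; the gaps (59, 61, 61) track the month lengths.
The rule is the 15th of every 2 months.
September 2005: Thu Sep 15 2005.
Next: November 2005 → Tue Nov 15 2005.
Next: January 2006 → Sun Jan 15 2006.
Next: March 2006 → Wed Mar 15 2006.
Next: May 2006 → Mon May 15 2006.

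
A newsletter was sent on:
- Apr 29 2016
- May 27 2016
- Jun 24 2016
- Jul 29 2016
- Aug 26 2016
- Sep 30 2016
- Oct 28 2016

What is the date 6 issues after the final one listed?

All Fridays; the gaps (28, 28, 35, 28, 35, 28) vary with month length.
This is the last Friday of each month.
November 2016 ends with Friday Nov 25 2016.
Last Friday of December 2016: Dec 30 2016.
Last Friday of January 2017: Jan 27 2017.
February 2017 ends with Friday Feb 24 2017.
Last Friday of March 2017: Mar 31 2017.
April 2017 ends with Friday Apr 28 2017.

Apr 28 2017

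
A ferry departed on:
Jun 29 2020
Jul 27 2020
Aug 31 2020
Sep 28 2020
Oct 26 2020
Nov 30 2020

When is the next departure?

Dec 28 2020

These are Mondays with 28, 35, 28, 28, 35-day gaps.
Each is the final Monday of its month — Jun 29 2020 is past the 28th, so '4th Monday' doesn't fit.
December 2020 ends with Monday Dec 28 2020.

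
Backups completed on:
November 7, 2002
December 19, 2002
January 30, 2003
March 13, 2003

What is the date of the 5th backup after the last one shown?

The spacing is 42, 42, 42 days — always 42 days.
March 13, 2003 + 42 days = April 24, 2003.
April 24, 2003 + 42 days = June 5, 2003.
June 5, 2003 + 42 days = July 17, 2003.
July 17, 2003 + 42 days = August 28, 2003.
August 28, 2003 + 42 days = October 9, 2003.

October 9, 2003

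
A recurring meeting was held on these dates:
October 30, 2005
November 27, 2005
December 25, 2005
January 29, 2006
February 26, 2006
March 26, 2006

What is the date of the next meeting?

All Sundays; the gaps (28, 28, 35, 28, 28) vary with month length.
This is the last Sunday of each month.
April 2006 ends with Sunday April 30, 2006.

April 30, 2006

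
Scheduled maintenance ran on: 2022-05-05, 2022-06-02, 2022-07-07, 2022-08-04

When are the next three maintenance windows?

Gaps: 28, 35, 28 days — a mix of 28 and 35. Every date is a Thursday.
Each is the 1st Thursday of its month.
September 2022 — 1st Thursday is 2022-09-01.
October 2022 — 1st Thursday is 2022-10-06.
November 2022 — 1st Thursday is 2022-11-03.

2022-09-01, 2022-10-06, 2022-11-03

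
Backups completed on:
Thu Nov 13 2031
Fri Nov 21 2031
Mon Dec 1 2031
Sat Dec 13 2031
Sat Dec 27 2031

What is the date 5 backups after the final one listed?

Mon Apr 5 2032

Gaps: 8, 10, 12, 14 days — each gap is 2 larger than the previous one.
Next gap: 16 days. Sat Dec 27 2031 + 16 days = Mon Jan 12 2032.
Next gap: 18 days. Mon Jan 12 2032 + 18 days = Fri Jan 30 2032.
Next gap: 20 days. Fri Jan 30 2032 + 20 days = Thu Feb 19 2032.
Next gap: 22 days. Thu Feb 19 2032 + 22 days = Fri Mar 12 2032.
Next gap: 24 days. Fri Mar 12 2032 + 24 days = Mon Apr 5 2032.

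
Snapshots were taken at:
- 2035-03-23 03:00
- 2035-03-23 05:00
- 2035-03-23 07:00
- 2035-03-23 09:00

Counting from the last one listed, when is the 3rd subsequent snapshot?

Gaps: 2, 2, 2 hours — each event is 2 hours after the previous one.
2035-03-23 09:00 + 2 h = 2035-03-23 11:00.
2035-03-23 11:00 + 2 h = 2035-03-23 13:00.
2035-03-23 13:00 + 2 h = 2035-03-23 15:00.

2035-03-23 15:00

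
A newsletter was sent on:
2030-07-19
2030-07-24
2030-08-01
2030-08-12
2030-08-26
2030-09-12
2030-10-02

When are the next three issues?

2030-10-25, 2030-11-20, 2030-12-19

The spacing grows by 3 each time: 5, 8, 11, 14, 17, 20 days.
Next gap: 23 days. 2030-10-02 + 23 days = 2030-10-25.
Next gap: 26 days. 2030-10-25 + 26 days = 2030-11-20.
Next gap: 29 days. 2030-11-20 + 29 days = 2030-12-19.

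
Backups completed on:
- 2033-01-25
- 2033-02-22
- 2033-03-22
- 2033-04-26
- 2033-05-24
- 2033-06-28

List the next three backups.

These are Tuesdays at 28- or 35-day spacing (28, 28, 35, 28, 35).
The pattern: 4th Tuesday of the month.
4th Tuesday of July 2033: 2033-07-26.
August 2033 — 4th Tuesday is 2033-08-23.
4th Tuesday of September 2033: 2033-09-27.

2033-07-26, 2033-08-23, 2033-09-27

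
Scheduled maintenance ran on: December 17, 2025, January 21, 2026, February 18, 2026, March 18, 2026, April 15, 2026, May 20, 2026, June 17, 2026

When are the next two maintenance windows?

Gaps: 35, 28, 28, 28, 35, 28 days — a mix of 28 and 35. Every date is a Wednesday.
Each is the 3rd Wednesday of its month.
July 2026 — 3rd Wednesday is July 15, 2026.
3rd Wednesday of August 2026: August 19, 2026.

July 15, 2026; August 19, 2026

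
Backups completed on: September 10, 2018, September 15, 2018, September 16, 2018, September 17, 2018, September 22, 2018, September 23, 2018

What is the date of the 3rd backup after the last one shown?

Every event lands on a Monday or Saturday or Sunday (gaps cycle 5, 1, 1, 5, 1).
So the schedule is: every Monday, Saturday and Sunday.
The following Monday is September 24, 2018.
Next Saturday: September 29, 2018.
Next Sunday: September 30, 2018.

September 30, 2018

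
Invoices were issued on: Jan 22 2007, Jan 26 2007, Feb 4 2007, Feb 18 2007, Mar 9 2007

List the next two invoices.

The spacing grows by 5 each time: 4, 9, 14, 19 days.
Next gap: 24 days. Mar 9 2007 + 24 days = Apr 2 2007.
Next gap: 29 days. Apr 2 2007 + 29 days = May 1 2007.

Apr 2 2007, May 1 2007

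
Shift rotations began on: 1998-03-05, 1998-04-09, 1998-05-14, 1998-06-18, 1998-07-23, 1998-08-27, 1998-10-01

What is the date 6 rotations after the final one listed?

1999-04-29

The spacing is 35, 35, 35, 35, 35, 35 days — always 35 days.
1998-10-01 + 35 days = 1998-11-05.
1998-11-05 + 35 days = 1998-12-10.
1998-12-10 + 35 days = 1999-01-14.
1999-01-14 + 35 days = 1999-02-18.
1999-02-18 + 35 days = 1999-03-25.
1999-03-25 + 35 days = 1999-04-29.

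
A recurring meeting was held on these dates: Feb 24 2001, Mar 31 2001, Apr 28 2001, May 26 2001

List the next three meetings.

All Saturdays; the gaps (35, 28, 28) vary with month length.
This is the last Saturday of each month.
Last Saturday of June 2001: Jun 30 2001.
July 2001 ends with Saturday Jul 28 2001.
Last Saturday of August 2001: Aug 25 2001.

Jun 30 2001, Jul 28 2001, Aug 25 2001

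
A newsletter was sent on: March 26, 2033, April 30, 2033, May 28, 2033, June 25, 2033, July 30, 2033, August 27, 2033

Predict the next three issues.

September 24, 2033; October 29, 2033; November 26, 2033

All Saturdays; the gaps (35, 28, 28, 35, 28) vary with month length.
This is the last Saturday of each month.
September 2033 ends with Saturday September 24, 2033.
Last Saturday of October 2033: October 29, 2033.
November 2033 ends with Saturday November 26, 2033.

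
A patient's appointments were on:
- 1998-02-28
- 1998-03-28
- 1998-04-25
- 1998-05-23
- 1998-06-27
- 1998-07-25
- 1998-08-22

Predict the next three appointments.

1998-09-26, 1998-10-24, 1998-11-28

Gaps: 28, 28, 28, 35, 28, 28 days — a mix of 28 and 35. Every date is a Saturday.
Each is the 4th Saturday of its month.
September 1998 — 4th Saturday is 1998-09-26.
4th Saturday of October 1998: 1998-10-24.
4th Saturday of November 1998: 1998-11-28.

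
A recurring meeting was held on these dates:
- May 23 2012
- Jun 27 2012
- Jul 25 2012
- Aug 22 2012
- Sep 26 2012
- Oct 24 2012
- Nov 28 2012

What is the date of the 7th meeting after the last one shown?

Jun 26 2013

Gaps: 35, 28, 28, 35, 28, 35 days — a mix of 28 and 35. Every date is a Wednesday.
Each is the 4th Wednesday of its month.
December 2012 — 4th Wednesday is Dec 26 2012.
4th Wednesday of January 2013: Jan 23 2013.
4th Wednesday of February 2013: Feb 27 2013.
March 2013 — 4th Wednesday is Mar 27 2013.
April 2013 — 4th Wednesday is Apr 24 2013.
May 2013 — 4th Wednesday is May 22 2013.
4th Wednesday of June 2013: Jun 26 2013.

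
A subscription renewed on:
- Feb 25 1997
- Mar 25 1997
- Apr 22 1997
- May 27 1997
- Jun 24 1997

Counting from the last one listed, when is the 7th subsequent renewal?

Jan 27 1998

Gaps: 28, 28, 35, 28 days — a mix of 28 and 35. Every date is a Tuesday.
Each is the 4th Tuesday of its month.
4th Tuesday of July 1997: Jul 22 1997.
August 1997 — 4th Tuesday is Aug 26 1997.
September 1997 — 4th Tuesday is Sep 23 1997.
4th Tuesday of October 1997: Oct 28 1997.
November 1997 — 4th Tuesday is Nov 25 1997.
4th Tuesday of December 1997: Dec 23 1997.
January 1998 — 4th Tuesday is Jan 27 1998.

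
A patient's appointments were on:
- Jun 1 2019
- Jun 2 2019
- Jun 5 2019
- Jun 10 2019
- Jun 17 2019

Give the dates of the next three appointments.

The spacing grows by 2 each time: 1, 3, 5, 7 days.
Next gap: 9 days. Jun 17 2019 + 9 days = Jun 26 2019.
Next gap: 11 days. Jun 26 2019 + 11 days = Jul 7 2019.
Next gap: 13 days. Jul 7 2019 + 13 days = Jul 20 2019.

Jun 26 2019, Jul 7 2019, Jul 20 2019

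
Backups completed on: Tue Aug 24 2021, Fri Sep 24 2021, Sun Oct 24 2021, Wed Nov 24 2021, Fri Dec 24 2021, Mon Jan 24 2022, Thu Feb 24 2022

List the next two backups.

Thu Mar 24 2022, Sun Apr 24 2022

The day-of-month is always 24 (31, 30, 31, 30, 31, 31 days between events).
So this recurs on the 24th of each month.
March 2022: Thu Mar 24 2022.
April 2022: Sun Apr 24 2022.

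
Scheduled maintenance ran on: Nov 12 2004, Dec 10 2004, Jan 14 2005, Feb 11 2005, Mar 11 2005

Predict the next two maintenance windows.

All dates are Fridays, 28, 35, 28, 28 days apart.
Specifically, the 2nd Friday of each month.
2nd Friday of April 2005: Apr 8 2005.
May 2005 — 2nd Friday is May 13 2005.

Apr 8 2005, May 13 2005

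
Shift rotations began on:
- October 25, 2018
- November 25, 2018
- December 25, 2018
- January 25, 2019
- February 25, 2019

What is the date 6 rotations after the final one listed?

Gaps: 31, 30, 31, 31 days — not constant. Every event is on the 25th of the month.
Pattern: the 25th of each month.
Next: March 2019 → March 25, 2019.
Next: April 2019 → April 25, 2019.
Next: May 2019 → May 25, 2019.
Next: June 2019 → June 25, 2019.
Next: July 2019 → July 25, 2019.
August 2019: August 25, 2019.

August 25, 2019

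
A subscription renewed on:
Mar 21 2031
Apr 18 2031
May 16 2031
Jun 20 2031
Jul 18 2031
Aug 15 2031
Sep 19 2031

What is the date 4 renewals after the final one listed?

These are Fridays at 28- or 35-day spacing (28, 28, 35, 28, 28, 35).
The pattern: 3rd Friday of the month.
October 2031 — 3rd Friday is Oct 17 2031.
November 2031 — 3rd Friday is Nov 21 2031.
3rd Friday of December 2031: Dec 19 2031.
3rd Friday of January 2032: Jan 16 2032.

Jan 16 2032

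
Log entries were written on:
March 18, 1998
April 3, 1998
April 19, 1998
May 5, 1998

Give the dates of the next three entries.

Gaps between consecutive events: 16, 16, 16 days — a constant 16-day interval.
May 5, 1998 + 16 days = May 21, 1998.
May 21, 1998 + 16 days = June 6, 1998.
June 6, 1998 + 16 days = June 22, 1998.

May 21, 1998; June 6, 1998; June 22, 1998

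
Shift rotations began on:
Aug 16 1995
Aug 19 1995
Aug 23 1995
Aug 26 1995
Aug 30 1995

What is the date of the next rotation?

Sep 2 1995

The gap pattern 3, 4, 3, 4 repeats every 2 events.
These are the Wednesdays and Saturdays of each week.
The following Saturday is Sep 2 1995.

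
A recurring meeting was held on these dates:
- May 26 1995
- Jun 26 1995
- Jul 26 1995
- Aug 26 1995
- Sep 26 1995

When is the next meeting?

Oct 26 1995

Each date is the 26th; the gaps (31, 30, 31, 31) track the month lengths.
The rule is the 26th of each month.
October 1995: Oct 26 1995.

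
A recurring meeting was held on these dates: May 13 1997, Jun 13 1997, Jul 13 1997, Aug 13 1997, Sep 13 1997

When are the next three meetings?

Oct 13 1997, Nov 13 1997, Dec 13 1997

The day-of-month is always 13 (31, 30, 31, 31 days between events).
So this recurs on the 13th of each month.
October 1997: Oct 13 1997.
November 1997: Nov 13 1997.
Next: December 1997 → Dec 13 1997.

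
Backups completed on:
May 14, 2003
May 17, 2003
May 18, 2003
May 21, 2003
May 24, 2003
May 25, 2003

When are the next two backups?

May 28, 2003; May 31, 2003

Every event lands on a Wednesday or Saturday or Sunday (gaps cycle 3, 1, 3, 3, 1).
So the schedule is: every Wednesday, Saturday and Sunday.
Next Wednesday: May 28, 2003.
Next Saturday: May 31, 2003.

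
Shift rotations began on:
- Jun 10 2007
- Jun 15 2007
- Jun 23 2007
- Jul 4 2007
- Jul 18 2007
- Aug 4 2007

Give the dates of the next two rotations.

Aug 24 2007, Sep 16 2007

Intervals are 5, 8, 11, 14, 17 days — an arithmetic progression with common difference 3.
Next gap: 20 days. Aug 4 2007 + 20 days = Aug 24 2007.
Next gap: 23 days. Aug 24 2007 + 23 days = Sep 16 2007.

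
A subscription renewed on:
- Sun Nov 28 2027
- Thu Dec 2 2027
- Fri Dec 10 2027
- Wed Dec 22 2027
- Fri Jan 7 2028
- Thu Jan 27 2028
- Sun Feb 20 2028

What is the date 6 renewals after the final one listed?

The spacing grows by 4 each time: 4, 8, 12, 16, 20, 24 days.
Next gap: 28 days. Sun Feb 20 2028 + 28 days = Sun Mar 19 2028.
Next gap: 32 days. Sun Mar 19 2028 + 32 days = Thu Apr 20 2028.
Next gap: 36 days. Thu Apr 20 2028 + 36 days = Fri May 26 2028.
Next gap: 40 days. Fri May 26 2028 + 40 days = Wed Jul 5 2028.
Next gap: 44 days. Wed Jul 5 2028 + 44 days = Fri Aug 18 2028.
Next gap: 48 days. Fri Aug 18 2028 + 48 days = Thu Oct 5 2028.

Thu Oct 5 2028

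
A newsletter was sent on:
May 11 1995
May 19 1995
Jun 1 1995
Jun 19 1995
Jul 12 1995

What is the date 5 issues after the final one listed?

Jan 18 1996

Gaps: 8, 13, 18, 23 days — each gap is 5 larger than the previous one.
Next gap: 28 days. Jul 12 1995 + 28 days = Aug 9 1995.
Next gap: 33 days. Aug 9 1995 + 33 days = Sep 11 1995.
Next gap: 38 days. Sep 11 1995 + 38 days = Oct 19 1995.
Next gap: 43 days. Oct 19 1995 + 43 days = Dec 1 1995.
Next gap: 48 days. Dec 1 1995 + 48 days = Jan 18 1996.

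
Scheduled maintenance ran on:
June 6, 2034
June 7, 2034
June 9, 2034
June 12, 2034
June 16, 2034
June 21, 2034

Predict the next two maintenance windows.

Gaps: 1, 2, 3, 4, 5 days — each gap is 1 larger than the previous one.
Next gap: 6 days. June 21, 2034 + 6 days = June 27, 2034.
Next gap: 7 days. June 27, 2034 + 7 days = July 4, 2034.

June 27, 2034; July 4, 2034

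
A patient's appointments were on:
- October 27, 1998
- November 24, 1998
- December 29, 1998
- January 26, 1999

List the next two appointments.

February 23, 1999; March 30, 1999

All Tuesdays; the gaps (28, 35, 28) vary with month length.
This is the last Tuesday of each month.
Last Tuesday of February 1999: February 23, 1999.
Last Tuesday of March 1999: March 30, 1999.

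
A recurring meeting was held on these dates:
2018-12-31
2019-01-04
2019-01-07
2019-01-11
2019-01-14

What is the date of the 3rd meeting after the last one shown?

Gaps: 4, 3, 4, 3 days — not constant, but cyclic with period 2.
The events fall on every Monday and Friday.
The following Friday is 2019-01-18.
Next Monday: 2019-01-21.
Next Friday: 2019-01-25.

2019-01-25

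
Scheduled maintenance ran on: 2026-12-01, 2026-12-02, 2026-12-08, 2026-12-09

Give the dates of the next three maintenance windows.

The gap pattern 1, 6, 1 repeats every 2 events.
These are the Tuesdays and Wednesdays of each week.
The following Tuesday is 2026-12-15.
Next Wednesday: 2026-12-16.
The following Tuesday is 2026-12-22.

2026-12-15, 2026-12-16, 2026-12-22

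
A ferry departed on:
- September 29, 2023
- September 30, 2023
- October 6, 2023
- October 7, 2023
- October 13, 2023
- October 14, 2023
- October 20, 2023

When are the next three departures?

October 21, 2023; October 27, 2023; October 28, 2023

Gaps: 1, 6, 1, 6, 1, 6 days — not constant, but cyclic with period 2.
The events fall on every Friday and Saturday.
The following Saturday is October 21, 2023.
The following Friday is October 27, 2023.
The following Saturday is October 28, 2023.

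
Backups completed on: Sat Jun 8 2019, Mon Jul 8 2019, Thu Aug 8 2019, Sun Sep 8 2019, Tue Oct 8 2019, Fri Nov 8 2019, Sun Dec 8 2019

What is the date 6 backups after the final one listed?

Each date is the 8th; the gaps (30, 31, 31, 30, 31, 30) track the month lengths.
The rule is the 8th of each month.
Next: January 2020 → Wed Jan 8 2020.
February 2020: Sat Feb 8 2020.
March 2020: Sun Mar 8 2020.
Next: April 2020 → Wed Apr 8 2020.
May 2020: Fri May 8 2020.
Next: June 2020 → Mon Jun 8 2020.

Mon Jun 8 2020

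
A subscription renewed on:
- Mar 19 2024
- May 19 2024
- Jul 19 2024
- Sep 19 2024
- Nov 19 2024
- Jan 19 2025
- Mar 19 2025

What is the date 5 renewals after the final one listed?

The day-of-month is always 19 (61, 61, 62, 61, 61, 59 days between events).
So this recurs on the 19th of every 2 months.
Next: May 2025 → May 19 2025.
July 2025: Jul 19 2025.
September 2025: Sep 19 2025.
Next: November 2025 → Nov 19 2025.
Next: January 2026 → Jan 19 2026.

Jan 19 2026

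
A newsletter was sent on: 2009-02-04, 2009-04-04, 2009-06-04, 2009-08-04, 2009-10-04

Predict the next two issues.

2009-12-04, 2010-02-04

Each date is the 4th; the gaps (59, 61, 61, 61) track the month lengths.
The rule is the 4th of every 2 months.
Next: December 2009 → 2009-12-04.
Next: February 2010 → 2010-02-04.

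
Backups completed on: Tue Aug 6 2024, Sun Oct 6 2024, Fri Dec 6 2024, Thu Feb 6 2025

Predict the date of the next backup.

The day-of-month is always 6 (61, 61, 62 days between events).
So this recurs on the 6th of every 2 months.
April 2025: Sun Apr 6 2025.

Sun Apr 6 2025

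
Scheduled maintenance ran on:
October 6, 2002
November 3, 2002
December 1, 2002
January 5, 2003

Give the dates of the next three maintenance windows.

February 2, 2003; March 2, 2003; April 6, 2003

Gaps: 28, 28, 35 days — a mix of 28 and 35. Every date is a Sunday.
Each is the 1st Sunday of its month.
February 2003 — 1st Sunday is February 2, 2003.
March 2003 — 1st Sunday is March 2, 2003.
April 2003 — 1st Sunday is April 6, 2003.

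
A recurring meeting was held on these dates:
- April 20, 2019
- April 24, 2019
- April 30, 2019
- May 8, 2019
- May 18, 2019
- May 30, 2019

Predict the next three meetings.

June 13, 2019; June 29, 2019; July 17, 2019

The spacing grows by 2 each time: 4, 6, 8, 10, 12 days.
Next gap: 14 days. May 30, 2019 + 14 days = June 13, 2019.
Next gap: 16 days. June 13, 2019 + 16 days = June 29, 2019.
Next gap: 18 days. June 29, 2019 + 18 days = July 17, 2019.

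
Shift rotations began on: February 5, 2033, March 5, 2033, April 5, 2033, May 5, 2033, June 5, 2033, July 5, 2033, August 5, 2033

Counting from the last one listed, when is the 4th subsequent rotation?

December 5, 2033

The day-of-month is always 5 (28, 31, 30, 31, 30, 31 days between events).
So this recurs on the 5th of each month.
Next: September 2033 → September 5, 2033.
October 2033: October 5, 2033.
Next: November 2033 → November 5, 2033.
Next: December 2033 → December 5, 2033.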